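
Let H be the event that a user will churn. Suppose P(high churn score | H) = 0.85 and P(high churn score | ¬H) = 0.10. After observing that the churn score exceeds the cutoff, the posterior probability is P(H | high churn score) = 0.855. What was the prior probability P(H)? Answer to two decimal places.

Bayes' rule in odds form gives O(H|E) = O(H)·[P(E|H)/P(E|¬H)], hence O(H) = O(H|E)/LR.
Posterior odds = 0.855/(1−0.855) = 5.8966. LR = 0.85/0.10 = 8.5000.
Prior odds = 5.8966/8.5000 = 0.6937, so P(H) = 0.6937/(1+0.6937) ≈ 0.41.

P(H) = 0.41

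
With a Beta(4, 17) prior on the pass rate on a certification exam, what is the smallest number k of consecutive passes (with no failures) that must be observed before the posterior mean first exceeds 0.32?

After k passes and 0 failures the posterior is Beta(4+k, 17), with mean (4+k)/(4+17+k).
Set (4+k)/(21+k) > 0.32 and solve: k > (0.32·21 − 4)/(1 − 0.32) = 4.000.
The smallest integer exceeding 4.000 is 5.

k = 5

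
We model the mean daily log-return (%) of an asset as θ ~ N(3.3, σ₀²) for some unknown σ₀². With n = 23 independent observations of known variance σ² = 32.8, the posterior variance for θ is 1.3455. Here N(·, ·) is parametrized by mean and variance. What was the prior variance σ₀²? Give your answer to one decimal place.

For the Normal–Normal model with known σ², precisions add: τ_n = τ₀ + n/σ².
So 1/σ₀² = 1/1.3455 − 23/32.8 = 0.743218 − 0.701220 = 0.041998.
Hence σ₀² = 1/0.041998 ≈ 23.8.

σ₀² = 23.8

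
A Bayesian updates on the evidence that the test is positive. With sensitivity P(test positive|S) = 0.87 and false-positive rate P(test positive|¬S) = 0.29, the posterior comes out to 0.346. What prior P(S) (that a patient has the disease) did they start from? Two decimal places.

P(S) = 0.15

In odds form, posterior odds = prior odds × likelihood ratio, so prior odds = posterior odds ÷ LR.
Posterior odds = 0.346/(1−0.346) = 0.5291. LR = 0.87/0.29 = 3.0000.
Prior odds = 0.5291/3.0000 = 0.1764, so P(S) = 0.1764/(1+0.1764) ≈ 0.15.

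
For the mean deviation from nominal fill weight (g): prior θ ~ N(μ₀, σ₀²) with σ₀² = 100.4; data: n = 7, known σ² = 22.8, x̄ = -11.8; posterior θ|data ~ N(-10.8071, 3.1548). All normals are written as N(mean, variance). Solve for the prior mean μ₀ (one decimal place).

μ₀ = 19.8

The posterior mean is a precision-weighted average: μ_n = (τ₀μ₀ + τ_data·x̄)/(τ₀+τ_data), with τ₀=1/σ₀² and τ_data=n/σ².
Here τ₀ = 1/100.4 = 0.009960 and τ_data = 7/22.8 = 0.307018, so τ_n = 0.316978.
Rearranging for μ₀: μ₀ = (μ_n·τ_n − τ_data·x̄)/τ₀ = (-10.8071·0.316978 − 0.307018·-11.8) / 0.009960 = 0.197199/0.009960 ≈ 19.8.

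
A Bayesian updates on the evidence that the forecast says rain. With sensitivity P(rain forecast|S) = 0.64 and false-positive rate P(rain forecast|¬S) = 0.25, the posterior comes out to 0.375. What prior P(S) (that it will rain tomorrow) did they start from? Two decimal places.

In odds form, posterior odds = prior odds × likelihood ratio, so prior odds = posterior odds ÷ LR.
Posterior odds = 0.375/(1−0.375) = 0.6000. LR = 0.64/0.25 = 2.5600.
Prior odds = 0.6000/2.5600 = 0.2344, so P(S) = 0.2344/(1+0.2344) ≈ 0.19.

P(S) = 0.19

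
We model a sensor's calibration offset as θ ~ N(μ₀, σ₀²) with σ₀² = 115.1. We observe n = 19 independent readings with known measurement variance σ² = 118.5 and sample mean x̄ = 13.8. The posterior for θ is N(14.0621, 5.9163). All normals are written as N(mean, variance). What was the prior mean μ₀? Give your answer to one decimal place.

μ₀ = 18.9

With known observation variance, the Normal–Normal posterior has precision τ_n = τ₀ + n/σ² and mean μ_n = (τ₀μ₀ + (n/σ²)x̄)/τ_n.
Here τ₀ = 1/115.1 = 0.008688 and τ_data = 19/118.5 = 0.160338, so τ_n = 0.169026.
Rearranging for μ₀: μ₀ = (μ_n·τ_n − τ_data·x̄)/τ₀ = (14.0621·0.169026 − 0.160338·13.8) / 0.008688 = 0.164196/0.008688 ≈ 18.9.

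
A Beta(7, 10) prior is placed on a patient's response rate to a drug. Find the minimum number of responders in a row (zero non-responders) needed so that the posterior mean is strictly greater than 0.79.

k = 31

After k responders and 0 non-responders the posterior is Beta(7+k, 10), with mean (7+k)/(7+10+k).
Set (7+k)/(17+k) > 0.79 and solve: k > (0.79·17 − 7)/(1 − 0.79) = 30.619.
The smallest integer exceeding 30.619 is 31.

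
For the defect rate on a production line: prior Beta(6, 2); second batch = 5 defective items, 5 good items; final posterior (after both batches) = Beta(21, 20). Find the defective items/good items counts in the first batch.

10 defective items and 13 good items

Sequential conjugate updates are equivalent to a single update on the pooled data, so total successes = posterior α − prior α and total failures = posterior β − prior β.
Total across both batches: 21−6=15 defective items, 20−2=18 good items.
Subtract the second batch: 15−5=10 defective items and 18−5=13 good items.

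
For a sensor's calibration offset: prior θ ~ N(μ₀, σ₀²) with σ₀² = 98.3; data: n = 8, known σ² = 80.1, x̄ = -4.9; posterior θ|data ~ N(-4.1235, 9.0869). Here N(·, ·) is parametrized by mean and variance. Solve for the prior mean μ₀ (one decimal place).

μ₀ = 3.5

The posterior mean is a precision-weighted average: μ_n = (τ₀μ₀ + τ_data·x̄)/(τ₀+τ_data), with τ₀=1/σ₀² and τ_data=n/σ².
Here τ₀ = 1/98.3 = 0.010173 and τ_data = 8/80.1 = 0.099875, so τ_n = 0.110048.
Rearranging for μ₀: μ₀ = (μ_n·τ_n − τ_data·x̄)/τ₀ = (-4.1235·0.110048 − 0.099875·-4.9) / 0.010173 = 0.035605/0.010173 ≈ 3.5.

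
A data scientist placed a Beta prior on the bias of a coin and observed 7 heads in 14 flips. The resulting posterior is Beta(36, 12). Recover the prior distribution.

Beta is conjugate to the binomial likelihood: posterior = Beta(a+s, b+f).
Subtract the data counts: 36−7=29, 12−7=5.

Beta(29, 5)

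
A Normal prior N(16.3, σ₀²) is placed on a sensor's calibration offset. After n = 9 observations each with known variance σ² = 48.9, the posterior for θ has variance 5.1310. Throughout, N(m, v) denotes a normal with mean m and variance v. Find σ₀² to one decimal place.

For the Normal–Normal model with known σ², precisions add: τ_n = τ₀ + n/σ².
So 1/σ₀² = 1/5.1310 − 9/48.9 = 0.194894 − 0.184049 = 0.010845.
Hence σ₀² = 1/0.010845 ≈ 92.2.

σ₀² = 92.2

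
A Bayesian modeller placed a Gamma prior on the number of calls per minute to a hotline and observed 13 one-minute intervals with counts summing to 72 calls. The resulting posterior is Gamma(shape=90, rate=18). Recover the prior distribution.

Gamma–Poisson conjugacy: posterior shape = α + Σxᵢ, posterior rate = β + n.
So α = 90 − 72 = 18 and β = 18 − 13 = 5.

Gamma(shape=18, rate=5)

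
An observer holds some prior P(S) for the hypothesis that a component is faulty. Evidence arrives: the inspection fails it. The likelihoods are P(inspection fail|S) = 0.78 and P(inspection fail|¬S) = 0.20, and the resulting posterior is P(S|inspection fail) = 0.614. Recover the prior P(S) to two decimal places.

P(S) = 0.29

Bayes' rule in odds form gives O(S|E) = O(S)·[P(E|S)/P(E|¬S)], hence O(S) = O(S|E)/LR.
Posterior odds = 0.614/(1−0.614) = 1.5907. LR = 0.78/0.20 = 3.9000.
Prior odds = 1.5907/3.9000 = 0.4079, so P(S) = 0.4079/(1+0.4079) ≈ 0.29.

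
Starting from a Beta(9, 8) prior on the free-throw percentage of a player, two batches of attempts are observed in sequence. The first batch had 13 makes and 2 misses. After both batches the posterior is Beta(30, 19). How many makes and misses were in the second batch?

Because Beta–binomial updating is additive in the counts, the combined data contributed (α_post−α_prior, β_post−β_prior) successes and failures.
Total across both batches: 30−9=21 makes, 19−8=11 misses.
Subtract the first batch: 21−13=8 makes and 11−2=9 misses.

8 makes and 9 misses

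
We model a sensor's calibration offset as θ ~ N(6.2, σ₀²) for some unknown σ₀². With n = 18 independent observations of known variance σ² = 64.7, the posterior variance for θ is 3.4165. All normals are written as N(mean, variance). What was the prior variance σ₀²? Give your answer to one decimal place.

For the Normal–Normal model with known σ², precisions add: τ_n = τ₀ + n/σ².
So 1/σ₀² = 1/3.4165 − 18/64.7 = 0.292697 − 0.278207 = 0.014490.
Hence σ₀² = 1/0.014490 ≈ 69.0.

σ₀² = 69.0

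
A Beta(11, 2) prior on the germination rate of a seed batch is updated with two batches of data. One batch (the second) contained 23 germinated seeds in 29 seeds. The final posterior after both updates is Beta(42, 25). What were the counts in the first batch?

8 germinated seeds and 17 non-germinating seeds

Sequential conjugate updates are equivalent to a single update on the pooled data, so total successes = posterior α − prior α and total failures = posterior β − prior β.
Total across both batches: 42−11=31 germinated seeds, 25−2=23 non-germinating seeds.
Subtract the second batch: 31−23=8 germinated seeds and 23−6=17 non-germinating seeds.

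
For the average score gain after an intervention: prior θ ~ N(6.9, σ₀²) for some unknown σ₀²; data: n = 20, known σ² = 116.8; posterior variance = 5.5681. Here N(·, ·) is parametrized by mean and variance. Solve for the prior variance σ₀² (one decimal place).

σ₀² = 119.6

Posterior precision equals prior precision plus data precision: 1/σ_n² = 1/σ₀² + n/σ².
So 1/σ₀² = 1/5.5681 − 20/116.8 = 0.179594 − 0.171233 = 0.008361.
Hence σ₀² = 1/0.008361 ≈ 119.6.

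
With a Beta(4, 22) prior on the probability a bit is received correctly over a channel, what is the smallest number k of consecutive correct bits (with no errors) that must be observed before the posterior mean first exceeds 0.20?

After k correct bits and 0 errors the posterior is Beta(4+k, 22), with mean (4+k)/(4+22+k).
Set (4+k)/(26+k) > 0.20 and solve: k > (0.20·26 − 4)/(1 − 0.20) = 1.500.
The smallest integer exceeding 1.500 is 2.

k = 2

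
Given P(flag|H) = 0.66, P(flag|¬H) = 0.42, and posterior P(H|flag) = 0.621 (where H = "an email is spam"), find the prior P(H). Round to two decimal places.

In odds form, posterior odds = prior odds × likelihood ratio, so prior odds = posterior odds ÷ LR.
Posterior odds = 0.621/(1−0.621) = 1.6385. LR = 0.66/0.42 = 1.5714.
Prior odds = 1.6385/1.5714 = 1.0427, so P(H) = 1.0427/(1+1.0427) ≈ 0.51.

P(H) = 0.51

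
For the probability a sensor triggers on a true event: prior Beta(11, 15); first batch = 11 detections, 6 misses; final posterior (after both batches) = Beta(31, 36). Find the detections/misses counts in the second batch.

9 detections and 15 misses

Sequential conjugate updates are equivalent to a single update on the pooled data, so total successes = posterior α − prior α and total failures = posterior β − prior β.
Total across both batches: 31−11=20 detections, 36−15=21 misses.
Subtract the first batch: 20−11=9 detections and 21−6=15 misses.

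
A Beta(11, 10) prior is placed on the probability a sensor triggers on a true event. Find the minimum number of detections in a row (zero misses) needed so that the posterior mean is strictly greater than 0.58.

After k detections and 0 misses the posterior is Beta(11+k, 10), with mean (11+k)/(11+10+k).
Set (11+k)/(21+k) > 0.58 and solve: k > (0.58·21 − 11)/(1 − 0.58) = 2.810.
The smallest integer exceeding 2.810 is 3.

k = 3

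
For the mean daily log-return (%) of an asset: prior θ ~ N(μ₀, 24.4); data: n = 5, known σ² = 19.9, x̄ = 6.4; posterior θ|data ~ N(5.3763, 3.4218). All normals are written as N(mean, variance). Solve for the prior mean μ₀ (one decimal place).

The posterior mean is a precision-weighted average: μ_n = (τ₀μ₀ + τ_data·x̄)/(τ₀+τ_data), with τ₀=1/σ₀² and τ_data=n/σ².
Here τ₀ = 1/24.4 = 0.040984 and τ_data = 5/19.9 = 0.251256, so τ_n = 0.292240.
Rearranging for μ₀: μ₀ = (μ_n·τ_n − τ_data·x̄)/τ₀ = (5.3763·0.292240 − 0.251256·6.4) / 0.040984 = -0.036868/0.040984 ≈ -0.9.

μ₀ = -0.9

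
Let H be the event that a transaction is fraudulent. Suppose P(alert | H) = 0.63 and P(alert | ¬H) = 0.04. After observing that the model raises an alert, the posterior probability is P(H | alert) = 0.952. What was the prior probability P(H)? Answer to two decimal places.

P(H) = 0.56

In odds form, posterior odds = prior odds × likelihood ratio, so prior odds = posterior odds ÷ LR.
Posterior odds = 0.952/(1−0.952) = 19.8333. LR = 0.63/0.04 = 15.7500.
Prior odds = 19.8333/15.7500 = 1.2593, so P(H) = 1.2593/(1+1.2593) ≈ 0.56.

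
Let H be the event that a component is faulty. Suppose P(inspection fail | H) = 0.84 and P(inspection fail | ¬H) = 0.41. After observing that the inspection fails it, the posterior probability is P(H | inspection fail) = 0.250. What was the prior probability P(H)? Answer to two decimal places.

In odds form, posterior odds = prior odds × likelihood ratio, so prior odds = posterior odds ÷ LR.
Posterior odds = 0.250/(1−0.250) = 0.3333. LR = 0.84/0.41 = 2.0488.
Prior odds = 0.3333/2.0488 = 0.1627, so P(H) = 0.1627/(1+0.1627) ≈ 0.14.

P(H) = 0.14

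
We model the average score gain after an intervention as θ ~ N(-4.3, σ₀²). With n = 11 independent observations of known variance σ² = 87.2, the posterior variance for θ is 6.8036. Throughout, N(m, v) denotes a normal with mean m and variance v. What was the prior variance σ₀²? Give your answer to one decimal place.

σ₀² = 48.0

Posterior precision equals prior precision plus data precision: 1/σ_n² = 1/σ₀² + n/σ².
So 1/σ₀² = 1/6.8036 − 11/87.2 = 0.146981 − 0.126147 = 0.020834.
Hence σ₀² = 1/0.020834 ≈ 48.0.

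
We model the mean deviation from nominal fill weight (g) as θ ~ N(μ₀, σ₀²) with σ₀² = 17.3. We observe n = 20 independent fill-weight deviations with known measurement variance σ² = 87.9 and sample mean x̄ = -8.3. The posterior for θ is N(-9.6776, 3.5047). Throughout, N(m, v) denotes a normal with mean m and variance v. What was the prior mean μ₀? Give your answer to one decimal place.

With known observation variance, the Normal–Normal posterior has precision τ_n = τ₀ + n/σ² and mean μ_n = (τ₀μ₀ + (n/σ²)x̄)/τ_n.
Here τ₀ = 1/17.3 = 0.057803 and τ_data = 20/87.9 = 0.227531, so τ_n = 0.285334.
Rearranging for μ₀: μ₀ = (μ_n·τ_n − τ_data·x̄)/τ₀ = (-9.6776·0.285334 − 0.227531·-8.3) / 0.057803 = -0.872841/0.057803 ≈ -15.1.

μ₀ = -15.1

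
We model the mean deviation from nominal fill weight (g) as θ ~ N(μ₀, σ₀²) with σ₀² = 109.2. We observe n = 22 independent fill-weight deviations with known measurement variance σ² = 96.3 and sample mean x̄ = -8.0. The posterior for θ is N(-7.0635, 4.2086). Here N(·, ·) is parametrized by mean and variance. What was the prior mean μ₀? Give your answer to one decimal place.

With known observation variance, the Normal–Normal posterior has precision τ_n = τ₀ + n/σ² and mean μ_n = (τ₀μ₀ + (n/σ²)x̄)/τ_n.
Here τ₀ = 1/109.2 = 0.009158 and τ_data = 22/96.3 = 0.228453, so τ_n = 0.237611.
Rearranging for μ₀: μ₀ = (μ_n·τ_n − τ_data·x̄)/τ₀ = (-7.0635·0.237611 − 0.228453·-8.0) / 0.009158 = 0.149259/0.009158 ≈ 16.3.

μ₀ = 16.3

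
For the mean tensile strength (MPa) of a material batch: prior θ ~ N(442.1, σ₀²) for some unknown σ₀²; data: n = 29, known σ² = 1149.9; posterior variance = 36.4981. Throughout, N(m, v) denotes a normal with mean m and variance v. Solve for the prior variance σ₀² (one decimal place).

σ₀² = 458.9

Posterior precision equals prior precision plus data precision: 1/σ_n² = 1/σ₀² + n/σ².
So 1/σ₀² = 1/36.4981 − 29/1149.9 = 0.027399 − 0.025220 = 0.002179.
Hence σ₀² = 1/0.002179 ≈ 458.9.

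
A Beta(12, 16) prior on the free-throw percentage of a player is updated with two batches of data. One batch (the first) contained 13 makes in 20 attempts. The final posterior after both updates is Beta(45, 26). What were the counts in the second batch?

20 makes and 3 misses

Sequential conjugate updates are equivalent to a single update on the pooled data, so total successes = posterior α − prior α and total failures = posterior β − prior β.
Total across both batches: 45−12=33 makes, 26−16=10 misses.
Subtract the first batch: 33−13=20 makes and 10−7=3 misses.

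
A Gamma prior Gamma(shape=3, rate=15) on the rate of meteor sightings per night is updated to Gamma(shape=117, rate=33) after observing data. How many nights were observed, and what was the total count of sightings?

n = 18 nights with total 114 sightings

A Gamma(α, β) prior (rate parametrization) on a Poisson rate with n observations summing to S gives posterior Gamma(α+S, β+n).
Matching: Σxᵢ = 117 − 3 = 114 and n = 33 − 15 = 18.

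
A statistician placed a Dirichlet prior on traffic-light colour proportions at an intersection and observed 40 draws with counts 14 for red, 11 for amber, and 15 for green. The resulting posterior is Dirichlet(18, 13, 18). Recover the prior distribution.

Dirichlet(4, 2, 3)

For a Dirichlet(α) prior with multinomial counts c, the posterior is Dirichlet(α + c) componentwise.
Subtract each count from the matching posterior parameter: 18−14=4, 13−11=2, 18−15=3.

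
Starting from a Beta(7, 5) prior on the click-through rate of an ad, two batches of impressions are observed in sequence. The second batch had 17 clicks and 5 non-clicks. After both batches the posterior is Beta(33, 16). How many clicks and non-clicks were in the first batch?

9 clicks and 6 non-clicks

Because Beta–binomial updating is additive in the counts, the combined data contributed (α_post−α_prior, β_post−β_prior) successes and failures.
Total across both batches: 33−7=26 clicks, 16−5=11 non-clicks.
Subtract the second batch: 26−17=9 clicks and 11−5=6 non-clicks.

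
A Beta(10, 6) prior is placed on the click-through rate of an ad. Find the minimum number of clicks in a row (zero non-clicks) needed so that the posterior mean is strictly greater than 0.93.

k = 70

After k clicks and 0 non-clicks the posterior is Beta(10+k, 6), with mean (10+k)/(10+6+k).
Set (10+k)/(16+k) > 0.93 and solve: k > (0.93·16 − 10)/(1 − 0.93) = 69.714.
The smallest integer exceeding 69.714 is 70, and checking k=70: (80)/(86) = 0.9302 > 0.93.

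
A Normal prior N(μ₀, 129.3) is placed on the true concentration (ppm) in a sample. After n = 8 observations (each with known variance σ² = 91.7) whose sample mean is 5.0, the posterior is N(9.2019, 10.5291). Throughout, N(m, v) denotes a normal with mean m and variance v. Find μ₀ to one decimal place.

The posterior mean is a precision-weighted average: μ_n = (τ₀μ₀ + τ_data·x̄)/(τ₀+τ_data), with τ₀=1/σ₀² and τ_data=n/σ².
Here τ₀ = 1/129.3 = 0.007734 and τ_data = 8/91.7 = 0.087241, so τ_n = 0.094975.
Rearranging for μ₀: μ₀ = (μ_n·τ_n − τ_data·x̄)/τ₀ = (9.2019·0.094975 − 0.087241·5.0) / 0.007734 = 0.437745/0.007734 ≈ 56.6.

μ₀ = 56.6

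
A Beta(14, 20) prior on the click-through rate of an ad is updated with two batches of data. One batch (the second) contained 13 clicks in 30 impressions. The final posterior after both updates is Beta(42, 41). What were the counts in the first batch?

Because Beta–binomial updating is additive in the counts, the combined data contributed (α_post−α_prior, β_post−β_prior) successes and failures.
Total across both batches: 42−14=28 clicks, 41−20=21 non-clicks.
Subtract the second batch: 28−13=15 clicks and 21−17=4 non-clicks.

15 clicks and 4 non-clicks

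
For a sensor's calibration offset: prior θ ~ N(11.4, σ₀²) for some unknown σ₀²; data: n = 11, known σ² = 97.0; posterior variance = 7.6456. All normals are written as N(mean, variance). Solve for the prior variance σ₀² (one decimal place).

Posterior precision equals prior precision plus data precision: 1/σ_n² = 1/σ₀² + n/σ².
So 1/σ₀² = 1/7.6456 − 11/97.0 = 0.130794 − 0.113402 = 0.017392.
Hence σ₀² = 1/0.017392 ≈ 57.5.

σ₀² = 57.5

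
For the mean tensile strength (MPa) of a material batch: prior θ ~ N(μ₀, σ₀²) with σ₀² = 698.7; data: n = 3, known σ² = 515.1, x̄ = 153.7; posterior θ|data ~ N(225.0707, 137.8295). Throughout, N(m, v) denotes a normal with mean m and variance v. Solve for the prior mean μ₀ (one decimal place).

With known observation variance, the Normal–Normal posterior has precision τ_n = τ₀ + n/σ² and mean μ_n = (τ₀μ₀ + (n/σ²)x̄)/τ_n.
Here τ₀ = 1/698.7 = 0.001431 and τ_data = 3/515.1 = 0.005824, so τ_n = 0.007255.
Rearranging for μ₀: μ₀ = (μ_n·τ_n − τ_data·x̄)/τ₀ = (225.0707·0.007255 − 0.005824·153.7) / 0.001431 = 0.737739/0.001431 ≈ 515.5.

μ₀ = 515.5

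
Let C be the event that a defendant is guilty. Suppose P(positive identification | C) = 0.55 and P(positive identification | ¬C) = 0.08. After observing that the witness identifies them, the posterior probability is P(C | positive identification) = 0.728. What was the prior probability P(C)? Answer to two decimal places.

In odds form, posterior odds = prior odds × likelihood ratio, so prior odds = posterior odds ÷ LR.
Posterior odds = 0.728/(1−0.728) = 2.6765. LR = 0.55/0.08 = 6.8750.
Prior odds = 2.6765/6.8750 = 0.3893, so P(C) = 0.3893/(1+0.3893) ≈ 0.28.

P(C) = 0.28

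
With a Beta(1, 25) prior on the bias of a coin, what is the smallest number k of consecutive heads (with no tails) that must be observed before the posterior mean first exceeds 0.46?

After k heads and 0 tails the posterior is Beta(1+k, 25), with mean (1+k)/(1+25+k).
Set (1+k)/(26+k) > 0.46 and solve: k > (0.46·26 − 1)/(1 − 0.46) = 20.296.
The smallest integer exceeding 20.296 is 21, and checking k=21: (22)/(47) = 0.4681 > 0.46.

k = 21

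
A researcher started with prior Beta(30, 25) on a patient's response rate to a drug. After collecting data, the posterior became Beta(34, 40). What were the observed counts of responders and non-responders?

Beta is conjugate to the binomial likelihood: posterior = Beta(α+s, β+f).
So s = 34 − 30 = 4 and f = 40 − 25 = 15.

4 responders and 15 non-responders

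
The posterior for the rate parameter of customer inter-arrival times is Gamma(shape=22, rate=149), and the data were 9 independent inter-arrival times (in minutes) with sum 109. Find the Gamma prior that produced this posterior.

Gamma–exponential conjugacy: posterior shape = α + n, posterior rate = β + Σtᵢ.
So α = 22 − 9 = 13 and β = 149 − 109 = 40.

Gamma(shape=13, rate=40)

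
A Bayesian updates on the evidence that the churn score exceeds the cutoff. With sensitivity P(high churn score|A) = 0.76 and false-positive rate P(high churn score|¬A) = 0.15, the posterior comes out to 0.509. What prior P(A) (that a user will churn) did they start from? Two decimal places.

In odds form, posterior odds = prior odds × likelihood ratio, so prior odds = posterior odds ÷ LR.
Posterior odds = 0.509/(1−0.509) = 1.0367. LR = 0.76/0.15 = 5.0667.
Prior odds = 1.0367/5.0667 = 0.2046, so P(A) = 0.2046/(1+0.2046) ≈ 0.17.

P(A) = 0.17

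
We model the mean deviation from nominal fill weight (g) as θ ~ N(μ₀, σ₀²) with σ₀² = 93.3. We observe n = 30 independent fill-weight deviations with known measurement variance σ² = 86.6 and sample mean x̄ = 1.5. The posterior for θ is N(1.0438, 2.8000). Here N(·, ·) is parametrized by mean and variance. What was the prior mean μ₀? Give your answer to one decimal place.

The posterior mean is a precision-weighted average: μ_n = (τ₀μ₀ + τ_data·x̄)/(τ₀+τ_data), with τ₀=1/σ₀² and τ_data=n/σ².
Here τ₀ = 1/93.3 = 0.010718 and τ_data = 30/86.6 = 0.346420, so τ_n = 0.357138.
Rearranging for μ₀: μ₀ = (μ_n·τ_n − τ_data·x̄)/τ₀ = (1.0438·0.357138 − 0.346420·1.5) / 0.010718 = -0.146849/0.010718 ≈ -13.7.

μ₀ = -13.7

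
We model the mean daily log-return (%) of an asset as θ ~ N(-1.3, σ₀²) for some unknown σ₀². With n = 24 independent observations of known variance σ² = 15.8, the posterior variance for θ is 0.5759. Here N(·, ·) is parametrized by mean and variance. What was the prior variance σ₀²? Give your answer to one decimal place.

σ₀² = 4.6

Posterior precision equals prior precision plus data precision: 1/σ_n² = 1/σ₀² + n/σ².
So 1/σ₀² = 1/0.5759 − 24/15.8 = 1.736413 − 1.518987 = 0.217426.
Hence σ₀² = 1/0.217426 ≈ 4.6.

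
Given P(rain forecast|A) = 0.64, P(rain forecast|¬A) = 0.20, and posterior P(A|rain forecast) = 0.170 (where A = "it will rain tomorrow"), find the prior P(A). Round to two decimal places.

In odds form, posterior odds = prior odds × likelihood ratio, so prior odds = posterior odds ÷ LR.
Posterior odds = 0.170/(1−0.170) = 0.2048. LR = 0.64/0.20 = 3.2000.
Prior odds = 0.2048/3.2000 = 0.0640, so P(A) = 0.0640/(1+0.0640) ≈ 0.06.

P(A) = 0.06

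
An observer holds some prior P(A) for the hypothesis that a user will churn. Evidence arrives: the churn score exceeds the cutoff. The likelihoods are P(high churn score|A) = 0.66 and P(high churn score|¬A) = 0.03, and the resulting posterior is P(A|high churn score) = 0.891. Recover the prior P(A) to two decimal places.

Bayes' rule in odds form gives O(A|E) = O(A)·[P(E|A)/P(E|¬A)], hence O(A) = O(A|E)/LR.
Posterior odds = 0.891/(1−0.891) = 8.1743. LR = 0.66/0.03 = 22.0000.
Prior odds = 8.1743/22.0000 = 0.3716, so P(A) = 0.3716/(1+0.3716) ≈ 0.27.

P(A) = 0.27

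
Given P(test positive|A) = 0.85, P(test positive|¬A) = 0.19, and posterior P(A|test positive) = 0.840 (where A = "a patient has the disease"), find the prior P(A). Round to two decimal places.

P(A) = 0.54

Bayes' rule in odds form gives O(A|E) = O(A)·[P(E|A)/P(E|¬A)], hence O(A) = O(A|E)/LR.
Posterior odds = 0.840/(1−0.840) = 5.2500. LR = 0.85/0.19 = 4.4737.
Prior odds = 5.2500/4.4737 = 1.1735, so P(A) = 1.1735/(1+1.1735) ≈ 0.54.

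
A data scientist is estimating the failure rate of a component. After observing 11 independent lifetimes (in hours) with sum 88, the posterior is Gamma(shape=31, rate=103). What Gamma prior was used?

For an exponential likelihood with a Gamma(α, β) prior on the rate, n observations with total T give posterior Gamma(α+n, β+T).
So α = 31 − 11 = 20 and β = 103 − 88 = 15.

Gamma(shape=20, rate=15)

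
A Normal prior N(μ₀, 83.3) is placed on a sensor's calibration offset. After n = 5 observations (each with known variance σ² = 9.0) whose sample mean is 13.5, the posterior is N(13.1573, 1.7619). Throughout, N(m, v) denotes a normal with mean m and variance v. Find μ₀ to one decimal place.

μ₀ = -2.7

With known observation variance, the Normal–Normal posterior has precision τ_n = τ₀ + n/σ² and mean μ_n = (τ₀μ₀ + (n/σ²)x̄)/τ_n.
Here τ₀ = 1/83.3 = 0.012005 and τ_data = 5/9.0 = 0.555556, so τ_n = 0.567561.
Rearranging for μ₀: μ₀ = (μ_n·τ_n − τ_data·x̄)/τ₀ = (13.1573·0.567561 − 0.555556·13.5) / 0.012005 = -0.032436/0.012005 ≈ -2.7.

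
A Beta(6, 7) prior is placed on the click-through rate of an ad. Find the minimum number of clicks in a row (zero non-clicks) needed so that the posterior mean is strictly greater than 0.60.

k = 5

After k clicks and 0 non-clicks the posterior is Beta(6+k, 7), with mean (6+k)/(6+7+k).
Set (6+k)/(13+k) > 0.60 and solve: k > (0.60·13 − 6)/(1 − 0.60) = 4.500.
The smallest integer exceeding 4.500 is 5, and checking k=5: (11)/(18) = 0.6111 > 0.60.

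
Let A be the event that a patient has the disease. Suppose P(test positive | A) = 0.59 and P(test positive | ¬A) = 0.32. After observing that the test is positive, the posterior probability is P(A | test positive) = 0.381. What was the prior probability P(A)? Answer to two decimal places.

P(A) = 0.25

Bayes' rule in odds form gives O(A|E) = O(A)·[P(E|A)/P(E|¬A)], hence O(A) = O(A|E)/LR.
Posterior odds = 0.381/(1−0.381) = 0.6155. LR = 0.59/0.32 = 1.8437.
Prior odds = 0.6155/1.8437 = 0.3338, so P(A) = 0.3338/(1+0.3338) ≈ 0.25.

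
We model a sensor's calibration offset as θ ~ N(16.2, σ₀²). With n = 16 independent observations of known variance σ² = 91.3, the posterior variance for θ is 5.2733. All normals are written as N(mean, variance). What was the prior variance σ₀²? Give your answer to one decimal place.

For the Normal–Normal model with known σ², precisions add: τ_n = τ₀ + n/σ².
So 1/σ₀² = 1/5.2733 − 16/91.3 = 0.189635 − 0.175246 = 0.014389.
Hence σ₀² = 1/0.014389 ≈ 69.5.

σ₀² = 69.5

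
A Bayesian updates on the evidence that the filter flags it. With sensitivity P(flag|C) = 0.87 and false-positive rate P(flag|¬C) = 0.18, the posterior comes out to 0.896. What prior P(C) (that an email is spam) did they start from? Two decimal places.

P(C) = 0.64

In odds form, posterior odds = prior odds × likelihood ratio, so prior odds = posterior odds ÷ LR.
Posterior odds = 0.896/(1−0.896) = 8.6154. LR = 0.87/0.18 = 4.8333.
Prior odds = 8.6154/4.8333 = 1.7825, so P(C) = 1.7825/(1+1.7825) ≈ 0.64.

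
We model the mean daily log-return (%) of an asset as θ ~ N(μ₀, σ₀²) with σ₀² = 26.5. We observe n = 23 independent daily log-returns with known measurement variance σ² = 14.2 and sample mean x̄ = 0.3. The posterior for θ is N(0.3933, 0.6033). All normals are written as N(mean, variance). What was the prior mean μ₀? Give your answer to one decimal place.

μ₀ = 4.4

The posterior mean is a precision-weighted average: μ_n = (τ₀μ₀ + τ_data·x̄)/(τ₀+τ_data), with τ₀=1/σ₀² and τ_data=n/σ².
Here τ₀ = 1/26.5 = 0.037736 and τ_data = 23/14.2 = 1.619718, so τ_n = 1.657454.
Rearranging for μ₀: μ₀ = (μ_n·τ_n − τ_data·x̄)/τ₀ = (0.3933·1.657454 − 1.619718·0.3) / 0.037736 = 0.165961/0.037736 ≈ 4.4.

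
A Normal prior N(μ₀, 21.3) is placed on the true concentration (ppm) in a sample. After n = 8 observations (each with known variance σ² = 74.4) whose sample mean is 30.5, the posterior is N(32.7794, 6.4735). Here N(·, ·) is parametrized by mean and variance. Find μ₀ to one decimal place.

μ₀ = 38.0

With known observation variance, the Normal–Normal posterior has precision τ_n = τ₀ + n/σ² and mean μ_n = (τ₀μ₀ + (n/σ²)x̄)/τ_n.
Here τ₀ = 1/21.3 = 0.046948 and τ_data = 8/74.4 = 0.107527, so τ_n = 0.154475.
Rearranging for μ₀: μ₀ = (μ_n·τ_n − τ_data·x̄)/τ₀ = (32.7794·0.154475 − 0.107527·30.5) / 0.046948 = 1.784024/0.046948 ≈ 38.0.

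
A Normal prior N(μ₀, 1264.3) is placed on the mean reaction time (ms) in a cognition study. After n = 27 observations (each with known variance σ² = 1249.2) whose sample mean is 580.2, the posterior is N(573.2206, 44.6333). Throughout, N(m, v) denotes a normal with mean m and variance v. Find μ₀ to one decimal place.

The posterior mean is a precision-weighted average: μ_n = (τ₀μ₀ + τ_data·x̄)/(τ₀+τ_data), with τ₀=1/σ₀² and τ_data=n/σ².
Here τ₀ = 1/1264.3 = 0.000791 and τ_data = 27/1249.2 = 0.021614, so τ_n = 0.022405.
Rearranging for μ₀: μ₀ = (μ_n·τ_n − τ_data·x̄)/τ₀ = (573.2206·0.022405 − 0.021614·580.2) / 0.000791 = 0.302565/0.000791 ≈ 382.5.

μ₀ = 382.5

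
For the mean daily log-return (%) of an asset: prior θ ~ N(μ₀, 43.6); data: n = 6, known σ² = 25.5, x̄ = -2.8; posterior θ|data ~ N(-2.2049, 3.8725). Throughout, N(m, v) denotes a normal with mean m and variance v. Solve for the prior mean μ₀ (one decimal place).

With known observation variance, the Normal–Normal posterior has precision τ_n = τ₀ + n/σ² and mean μ_n = (τ₀μ₀ + (n/σ²)x̄)/τ_n.
Here τ₀ = 1/43.6 = 0.022936 and τ_data = 6/25.5 = 0.235294, so τ_n = 0.258230.
Rearranging for μ₀: μ₀ = (μ_n·τ_n − τ_data·x̄)/τ₀ = (-2.2049·0.258230 − 0.235294·-2.8) / 0.022936 = 0.089452/0.022936 ≈ 3.9.

μ₀ = 3.9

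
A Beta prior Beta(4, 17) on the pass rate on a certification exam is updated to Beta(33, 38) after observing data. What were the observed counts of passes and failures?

Beta is conjugate to the binomial likelihood: posterior = Beta(α+s, β+f).
Match parameters: s=33−4=29, f=38−17=21.

29 passes and 21 failures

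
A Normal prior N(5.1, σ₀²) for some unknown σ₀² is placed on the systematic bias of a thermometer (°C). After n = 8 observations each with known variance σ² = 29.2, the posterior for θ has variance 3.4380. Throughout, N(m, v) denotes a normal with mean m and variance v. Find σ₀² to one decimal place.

For the Normal–Normal model with known σ², precisions add: τ_n = τ₀ + n/σ².
So 1/σ₀² = 1/3.4380 − 8/29.2 = 0.290867 − 0.273973 = 0.016894.
Hence σ₀² = 1/0.016894 ≈ 59.2.

σ₀² = 59.2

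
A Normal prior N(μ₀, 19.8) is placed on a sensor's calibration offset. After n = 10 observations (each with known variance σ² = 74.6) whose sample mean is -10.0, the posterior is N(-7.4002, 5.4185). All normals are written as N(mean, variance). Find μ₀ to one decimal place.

μ₀ = -0.5

The posterior mean is a precision-weighted average: μ_n = (τ₀μ₀ + τ_data·x̄)/(τ₀+τ_data), with τ₀=1/σ₀² and τ_data=n/σ².
Here τ₀ = 1/19.8 = 0.050505 and τ_data = 10/74.6 = 0.134048, so τ_n = 0.184553.
Rearranging for μ₀: μ₀ = (μ_n·τ_n − τ_data·x̄)/τ₀ = (-7.4002·0.184553 − 0.134048·-10.0) / 0.050505 = -0.025249/0.050505 ≈ -0.5.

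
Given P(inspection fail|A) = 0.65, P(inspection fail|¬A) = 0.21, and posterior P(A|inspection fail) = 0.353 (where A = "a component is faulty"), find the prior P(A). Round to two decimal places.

In odds form, posterior odds = prior odds × likelihood ratio, so prior odds = posterior odds ÷ LR.
Posterior odds = 0.353/(1−0.353) = 0.5456. LR = 0.65/0.21 = 3.0952.
Prior odds = 0.5456/3.0952 = 0.1763, so P(A) = 0.1763/(1+0.1763) ≈ 0.15.

P(A) = 0.15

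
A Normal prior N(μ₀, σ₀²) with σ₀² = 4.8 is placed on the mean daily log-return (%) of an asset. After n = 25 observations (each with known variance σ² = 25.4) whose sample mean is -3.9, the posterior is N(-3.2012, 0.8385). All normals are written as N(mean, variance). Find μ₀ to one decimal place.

The posterior mean is a precision-weighted average: μ_n = (τ₀μ₀ + τ_data·x̄)/(τ₀+τ_data), with τ₀=1/σ₀² and τ_data=n/σ².
Here τ₀ = 1/4.8 = 0.208333 and τ_data = 25/25.4 = 0.984252, so τ_n = 1.192585.
Rearranging for μ₀: μ₀ = (μ_n·τ_n − τ_data·x̄)/τ₀ = (-3.2012·1.192585 − 0.984252·-3.9) / 0.208333 = 0.020880/0.208333 ≈ 0.1.

μ₀ = 0.1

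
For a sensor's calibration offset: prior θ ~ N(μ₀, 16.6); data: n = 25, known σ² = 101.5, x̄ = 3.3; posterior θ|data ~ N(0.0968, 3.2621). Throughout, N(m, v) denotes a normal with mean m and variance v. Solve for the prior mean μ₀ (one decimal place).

With known observation variance, the Normal–Normal posterior has precision τ_n = τ₀ + n/σ² and mean μ_n = (τ₀μ₀ + (n/σ²)x̄)/τ_n.
Here τ₀ = 1/16.6 = 0.060241 and τ_data = 25/101.5 = 0.246305, so τ_n = 0.306546.
Rearranging for μ₀: μ₀ = (μ_n·τ_n − τ_data·x̄)/τ₀ = (0.0968·0.306546 − 0.246305·3.3) / 0.060241 = -0.783133/0.060241 ≈ -13.0.

μ₀ = -13.0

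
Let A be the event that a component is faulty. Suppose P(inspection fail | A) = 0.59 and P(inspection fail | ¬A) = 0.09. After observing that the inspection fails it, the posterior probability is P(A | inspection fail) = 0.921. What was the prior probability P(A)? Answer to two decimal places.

Bayes' rule in odds form gives O(A|E) = O(A)·[P(E|A)/P(E|¬A)], hence O(A) = O(A|E)/LR.
Posterior odds = 0.921/(1−0.921) = 11.6582. LR = 0.59/0.09 = 6.5556.
Prior odds = 11.6582/6.5556 = 1.7784, so P(A) = 1.7784/(1+1.7784) ≈ 0.64.

P(A) = 0.64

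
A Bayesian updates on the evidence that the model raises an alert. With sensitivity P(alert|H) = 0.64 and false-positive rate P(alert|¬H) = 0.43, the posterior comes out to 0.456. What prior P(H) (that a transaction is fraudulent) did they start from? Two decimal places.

P(H) = 0.36

Bayes' rule in odds form gives O(H|E) = O(H)·[P(E|H)/P(E|¬H)], hence O(H) = O(H|E)/LR.
Posterior odds = 0.456/(1−0.456) = 0.8382. LR = 0.64/0.43 = 1.4884.
Prior odds = 0.8382/1.4884 = 0.5632, so P(H) = 0.5632/(1+0.5632) ≈ 0.36.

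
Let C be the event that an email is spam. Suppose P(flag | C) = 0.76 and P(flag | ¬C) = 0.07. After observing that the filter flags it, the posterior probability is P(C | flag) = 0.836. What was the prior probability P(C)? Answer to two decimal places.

Bayes' rule in odds form gives O(C|E) = O(C)·[P(E|C)/P(E|¬C)], hence O(C) = O(C|E)/LR.
Posterior odds = 0.836/(1−0.836) = 5.0976. LR = 0.76/0.07 = 10.8571.
Prior odds = 5.0976/10.8571 = 0.4695, so P(C) = 0.4695/(1+0.4695) ≈ 0.32.

P(C) = 0.32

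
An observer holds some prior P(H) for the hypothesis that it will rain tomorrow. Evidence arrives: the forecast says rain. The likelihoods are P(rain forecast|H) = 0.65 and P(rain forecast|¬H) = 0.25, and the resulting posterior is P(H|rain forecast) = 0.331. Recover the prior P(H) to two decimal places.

Bayes' rule in odds form gives O(H|E) = O(H)·[P(E|H)/P(E|¬H)], hence O(H) = O(H|E)/LR.
Posterior odds = 0.331/(1−0.331) = 0.4948. LR = 0.65/0.25 = 2.6000.
Prior odds = 0.4948/2.6000 = 0.1903, so P(H) = 0.1903/(1+0.1903) ≈ 0.16.

P(H) = 0.16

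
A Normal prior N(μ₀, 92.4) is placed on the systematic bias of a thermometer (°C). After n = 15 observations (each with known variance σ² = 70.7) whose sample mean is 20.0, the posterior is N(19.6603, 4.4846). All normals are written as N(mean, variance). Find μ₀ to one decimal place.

μ₀ = 13.0

With known observation variance, the Normal–Normal posterior has precision τ_n = τ₀ + n/σ² and mean μ_n = (τ₀μ₀ + (n/σ²)x̄)/τ_n.
Here τ₀ = 1/92.4 = 0.010823 and τ_data = 15/70.7 = 0.212164, so τ_n = 0.222987.
Rearranging for μ₀: μ₀ = (μ_n·τ_n − τ_data·x̄)/τ₀ = (19.6603·0.222987 − 0.212164·20.0) / 0.010823 = 0.140711/0.010823 ≈ 13.0.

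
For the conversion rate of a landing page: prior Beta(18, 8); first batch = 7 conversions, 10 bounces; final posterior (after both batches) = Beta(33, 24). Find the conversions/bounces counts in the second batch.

8 conversions and 6 bounces

Because Beta–binomial updating is additive in the counts, the combined data contributed (α_post−α_prior, β_post−β_prior) successes and failures.
Total across both batches: 33−18=15 conversions, 24−8=16 bounces.
Subtract the first batch: 15−7=8 conversions and 16−10=6 bounces.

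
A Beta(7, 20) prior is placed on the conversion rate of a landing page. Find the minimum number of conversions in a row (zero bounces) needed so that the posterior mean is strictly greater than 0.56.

After k conversions and 0 bounces the posterior is Beta(7+k, 20), with mean (7+k)/(7+20+k).
Set (7+k)/(27+k) > 0.56 and solve: k > (0.56·27 − 7)/(1 − 0.56) = 18.455.
The smallest integer exceeding 18.455 is 19.

k = 19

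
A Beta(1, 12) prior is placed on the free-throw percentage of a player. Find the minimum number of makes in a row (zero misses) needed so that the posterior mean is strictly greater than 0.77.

k = 40

After k makes and 0 misses the posterior is Beta(1+k, 12), with mean (1+k)/(1+12+k).
Set (1+k)/(13+k) > 0.77 and solve: k > (0.77·13 − 1)/(1 − 0.77) = 39.174.
The smallest integer exceeding 39.174 is 40, and checking k=40: (41)/(53) = 0.7736 > 0.77.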